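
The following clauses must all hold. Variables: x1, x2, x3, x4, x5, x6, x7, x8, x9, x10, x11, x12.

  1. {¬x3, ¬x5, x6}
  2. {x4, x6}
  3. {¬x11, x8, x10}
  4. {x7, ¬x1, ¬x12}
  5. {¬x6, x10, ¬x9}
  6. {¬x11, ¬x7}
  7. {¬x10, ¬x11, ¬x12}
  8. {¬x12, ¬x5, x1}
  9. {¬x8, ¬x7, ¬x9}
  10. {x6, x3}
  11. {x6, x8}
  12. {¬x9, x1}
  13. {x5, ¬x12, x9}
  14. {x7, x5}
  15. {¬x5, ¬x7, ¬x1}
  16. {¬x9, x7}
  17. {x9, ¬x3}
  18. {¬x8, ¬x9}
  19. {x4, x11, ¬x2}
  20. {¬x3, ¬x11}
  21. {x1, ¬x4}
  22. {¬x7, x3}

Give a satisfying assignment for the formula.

x1 = 0, x2 = 0, x3 = 0, x4 = 0, x5 = 1, x6 = 1, x7 = 0, x8 = 0, x9 = 0, x10 = 0, x11 = 0, x12 = 0

x2 occurs only negated in the remaining clauses — set x2 = False.
x12 occurs only negated in the remaining clauses — set x12 = False.
Try x1 = False.
  then x9 is forced to False.
  then x3 is forced to False.
  then x6 is forced to True.
  then x4 is forced to False.
  then x7 is forced to False.
  then x5 is forced to True.
The remaining clauses are satisfied by x8 = False, x10 = False, x11 = False.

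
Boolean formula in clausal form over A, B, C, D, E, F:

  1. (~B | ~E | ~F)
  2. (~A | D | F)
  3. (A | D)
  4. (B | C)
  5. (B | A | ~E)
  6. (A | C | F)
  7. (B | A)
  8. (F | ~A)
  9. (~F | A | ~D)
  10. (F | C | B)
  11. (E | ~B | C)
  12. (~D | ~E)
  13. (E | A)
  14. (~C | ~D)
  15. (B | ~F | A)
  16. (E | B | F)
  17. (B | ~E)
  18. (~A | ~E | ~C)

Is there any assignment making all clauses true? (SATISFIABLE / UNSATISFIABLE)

SATISFIABLE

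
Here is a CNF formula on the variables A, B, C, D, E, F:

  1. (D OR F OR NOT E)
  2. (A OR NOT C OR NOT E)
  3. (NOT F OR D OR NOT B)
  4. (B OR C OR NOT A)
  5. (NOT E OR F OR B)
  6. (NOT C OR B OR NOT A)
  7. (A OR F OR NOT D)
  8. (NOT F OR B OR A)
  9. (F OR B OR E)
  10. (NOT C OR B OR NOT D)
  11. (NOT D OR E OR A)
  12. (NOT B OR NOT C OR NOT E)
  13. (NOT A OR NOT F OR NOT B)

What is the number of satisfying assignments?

8

Split on B, then A.
  B=T, A=T: 5 of the 16 assignments to (C,D,E,F) work.
  B=T, A=F: remaining (C,D,E,F) ∈ {(F,F,F,F); (F,T,T,T); (T,F,F,F)} — 3.
  B=F, A=T: a clause becomes empty — 0.
  B=F, A=F: a clause becomes empty — 0.
Total: 5 + 3 + 0 + 0 = 8.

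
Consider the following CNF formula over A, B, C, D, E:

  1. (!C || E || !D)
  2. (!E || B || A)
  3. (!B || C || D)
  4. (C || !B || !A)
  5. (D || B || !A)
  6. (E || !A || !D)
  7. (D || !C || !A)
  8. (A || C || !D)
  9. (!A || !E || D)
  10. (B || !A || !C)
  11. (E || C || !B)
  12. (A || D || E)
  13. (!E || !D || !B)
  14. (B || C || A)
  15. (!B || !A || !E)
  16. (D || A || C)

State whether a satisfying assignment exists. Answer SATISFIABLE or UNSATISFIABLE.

SATISFIABLE

Branch on A: take A = True.
For the remaining variables, B = False, C = False, D = True, E = True works.
Every clause has at least one true literal under this assignment.
So A=1  B=0  C=0  D=1  E=1 is a satisfying assignment.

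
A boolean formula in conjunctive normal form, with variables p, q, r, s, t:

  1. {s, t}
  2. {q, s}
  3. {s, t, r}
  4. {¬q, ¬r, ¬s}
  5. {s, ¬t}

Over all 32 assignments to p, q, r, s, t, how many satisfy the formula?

Case analysis on s and t:
  s=1, t=1: p free; 3 ways for (q,r) × 2^1 = 6.
  s=1, t=0: p free; 3 ways for (q,r) × 2^1 = 6.
  s=0, t=1: a clause becomes empty — 0.
  s=0, t=0: a clause becomes empty — 0.
Total: 6 + 6 + 0 + 0 = 12.

12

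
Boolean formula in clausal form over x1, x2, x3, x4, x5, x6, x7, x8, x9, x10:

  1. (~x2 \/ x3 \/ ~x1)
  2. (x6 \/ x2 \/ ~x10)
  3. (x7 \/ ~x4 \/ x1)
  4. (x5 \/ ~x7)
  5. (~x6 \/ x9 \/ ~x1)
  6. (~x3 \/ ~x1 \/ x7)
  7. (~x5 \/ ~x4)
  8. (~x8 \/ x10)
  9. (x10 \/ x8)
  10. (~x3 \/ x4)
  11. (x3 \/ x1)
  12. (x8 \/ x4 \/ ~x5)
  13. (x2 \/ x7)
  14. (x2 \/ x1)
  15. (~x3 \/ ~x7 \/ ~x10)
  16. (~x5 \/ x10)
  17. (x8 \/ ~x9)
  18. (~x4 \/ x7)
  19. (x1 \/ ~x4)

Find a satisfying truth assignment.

x1=True, x2=False, x3=False, x4=False, x5=True, x6=True, x7=True, x8=True, x9=True, x10=True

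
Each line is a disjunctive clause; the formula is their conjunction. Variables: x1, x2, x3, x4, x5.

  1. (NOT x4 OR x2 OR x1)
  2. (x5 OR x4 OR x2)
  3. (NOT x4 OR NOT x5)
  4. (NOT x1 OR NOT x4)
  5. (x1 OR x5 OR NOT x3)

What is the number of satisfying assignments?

12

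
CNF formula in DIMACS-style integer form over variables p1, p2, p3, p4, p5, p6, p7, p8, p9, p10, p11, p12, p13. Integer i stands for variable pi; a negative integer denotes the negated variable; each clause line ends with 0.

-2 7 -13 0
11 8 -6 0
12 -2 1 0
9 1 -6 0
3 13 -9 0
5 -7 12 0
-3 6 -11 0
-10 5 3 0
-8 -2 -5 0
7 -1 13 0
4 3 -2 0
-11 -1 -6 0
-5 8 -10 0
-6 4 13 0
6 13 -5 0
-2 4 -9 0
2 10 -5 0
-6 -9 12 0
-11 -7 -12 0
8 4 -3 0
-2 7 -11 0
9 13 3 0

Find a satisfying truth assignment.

Pure literal: p4 appears only positively; assign p4 = True.
Set p1 = True and propagate.
The remaining clauses are satisfied by p2 = False, p3 = False, p5 = False, p6 = True, p7 = False, p8 = True, p9 = False, p10 = False, p11 = False, p12 = False, p13 = True.

p1=T, p2=F, p3=F, p4=T, p5=F, p6=T, p7=F, p8=T, p9=F, p10=F, p11=F, p12=F, p13=T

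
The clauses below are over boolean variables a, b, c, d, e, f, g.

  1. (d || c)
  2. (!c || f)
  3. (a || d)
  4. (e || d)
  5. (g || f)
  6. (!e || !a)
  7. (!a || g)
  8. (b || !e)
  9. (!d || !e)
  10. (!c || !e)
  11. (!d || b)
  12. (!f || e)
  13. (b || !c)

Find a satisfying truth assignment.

a = F, b = T, c = F, d = T, e = F, f = F, g = T

Check each clause:
  1. (c || d) — d is true.
  2. (!c || f) — !c is true.
  3. (a || d) — d is true.
  4. (d || e) — d is true.
  5. (g || f) — g is true.
  6. (!a || !e) — !e is true.
  7. (!a || g) — !a is true.
  8. (b || !e) — b is true.
  9. (!d || !e) — !e is true.
  10. (!e || !c) — !e is true.
  11. (!d || b) — b is true.
  12. (e || !f) — !f is true.
  13. (b || !c) — b is true.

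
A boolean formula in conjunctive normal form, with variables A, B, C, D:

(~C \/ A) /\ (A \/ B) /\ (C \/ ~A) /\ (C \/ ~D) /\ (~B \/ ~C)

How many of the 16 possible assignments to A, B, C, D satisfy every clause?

3

Satisfying assignments:
  A=F B=T C=F D=F
  A=T B=F C=T D=F
  A=T B=F C=T D=T
Count: 3.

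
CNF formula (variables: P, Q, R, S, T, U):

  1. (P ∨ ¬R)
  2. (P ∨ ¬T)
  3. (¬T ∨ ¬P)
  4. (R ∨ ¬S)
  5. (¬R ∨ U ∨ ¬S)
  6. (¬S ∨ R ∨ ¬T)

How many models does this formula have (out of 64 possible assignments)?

Split on R, then P.
  R=T, P=T: Q free; 3 ways for (S,T,U) × 2^1 = 6.
  R=T, P=F: a clause becomes empty — 0.
  R=F, P=T: remaining (Q,S,T,U) ∈ {(F,F,F,F); (F,F,F,T); (T,F,F,F); (T,F,F,T)} — 4.
  R=F, P=F: remaining (Q,S,T,U) ∈ {(F,F,F,F); (F,F,F,T); (T,F,F,F); (T,F,F,T)} — 4.
Total: 6 + 0 + 4 + 4 = 14.

14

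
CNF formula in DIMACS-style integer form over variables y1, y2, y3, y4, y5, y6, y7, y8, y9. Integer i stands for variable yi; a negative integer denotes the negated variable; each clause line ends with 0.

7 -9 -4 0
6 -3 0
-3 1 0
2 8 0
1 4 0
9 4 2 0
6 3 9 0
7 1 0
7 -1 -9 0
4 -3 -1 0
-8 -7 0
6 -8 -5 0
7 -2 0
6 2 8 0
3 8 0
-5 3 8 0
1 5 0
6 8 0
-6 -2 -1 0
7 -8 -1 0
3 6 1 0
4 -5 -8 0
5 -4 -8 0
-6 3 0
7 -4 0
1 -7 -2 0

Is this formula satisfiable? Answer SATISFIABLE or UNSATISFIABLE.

y1 = True:
  y8 = True:
    propagation gives y7=False; an empty clause results — contradiction.
  y8 = False:
    propagation gives y2=True, y7=True, y3=True, y6=True; an empty clause results — contradiction.
y1 = False:
  propagation gives y3=False, y4=True, y7=True, y8=False; an empty clause results — contradiction.
Every branch closes, so no satisfying assignment exists.

UNSATISFIABLE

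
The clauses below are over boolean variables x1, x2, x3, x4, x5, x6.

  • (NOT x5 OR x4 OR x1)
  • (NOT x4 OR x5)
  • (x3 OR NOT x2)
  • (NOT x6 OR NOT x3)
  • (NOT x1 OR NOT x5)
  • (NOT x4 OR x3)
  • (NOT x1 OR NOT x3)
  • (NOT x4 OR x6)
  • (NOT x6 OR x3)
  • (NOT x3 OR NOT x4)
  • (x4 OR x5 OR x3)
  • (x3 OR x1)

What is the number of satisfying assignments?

2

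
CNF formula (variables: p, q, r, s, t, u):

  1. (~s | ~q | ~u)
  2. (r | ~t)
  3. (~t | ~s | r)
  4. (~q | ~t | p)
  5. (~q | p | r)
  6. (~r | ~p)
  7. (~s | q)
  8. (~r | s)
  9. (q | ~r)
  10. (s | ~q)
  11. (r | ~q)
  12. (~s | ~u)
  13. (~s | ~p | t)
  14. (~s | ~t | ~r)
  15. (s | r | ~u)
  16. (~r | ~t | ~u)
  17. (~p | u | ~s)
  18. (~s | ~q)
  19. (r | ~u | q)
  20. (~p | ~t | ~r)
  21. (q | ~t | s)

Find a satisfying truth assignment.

Branch on p: take p = False.
Try q = False.
  then s is forced to False.
  then r is forced to False.
  then t is forced to False.
  then u is forced to False.

p=False, q=False, r=False, s=False, t=False, u=False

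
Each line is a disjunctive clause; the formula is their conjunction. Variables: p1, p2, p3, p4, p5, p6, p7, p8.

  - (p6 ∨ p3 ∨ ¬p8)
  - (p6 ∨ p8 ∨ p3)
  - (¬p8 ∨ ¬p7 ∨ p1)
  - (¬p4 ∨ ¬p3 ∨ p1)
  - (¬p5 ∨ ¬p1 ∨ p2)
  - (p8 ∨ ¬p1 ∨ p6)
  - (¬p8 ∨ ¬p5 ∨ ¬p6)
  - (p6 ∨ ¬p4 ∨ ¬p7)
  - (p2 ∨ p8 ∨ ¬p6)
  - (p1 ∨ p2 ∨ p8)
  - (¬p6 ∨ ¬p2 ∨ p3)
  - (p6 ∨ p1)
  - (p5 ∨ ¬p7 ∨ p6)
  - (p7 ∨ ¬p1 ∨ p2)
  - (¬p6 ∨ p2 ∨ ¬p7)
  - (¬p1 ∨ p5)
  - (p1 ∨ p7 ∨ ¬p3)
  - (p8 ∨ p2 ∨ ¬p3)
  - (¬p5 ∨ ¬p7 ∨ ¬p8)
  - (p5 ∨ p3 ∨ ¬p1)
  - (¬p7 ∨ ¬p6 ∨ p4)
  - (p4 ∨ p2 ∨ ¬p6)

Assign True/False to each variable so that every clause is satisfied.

p1=True, p2=True, p3=True, p4=False, p5=True, p6=False, p7=False, p8=True

Set p1 = True and propagate.
  then p5 is forced to True.
  then p2 is forced to True.
The remaining clauses are satisfied by p3 = True, p4 = False, p6 = False, p7 = False, p8 = True.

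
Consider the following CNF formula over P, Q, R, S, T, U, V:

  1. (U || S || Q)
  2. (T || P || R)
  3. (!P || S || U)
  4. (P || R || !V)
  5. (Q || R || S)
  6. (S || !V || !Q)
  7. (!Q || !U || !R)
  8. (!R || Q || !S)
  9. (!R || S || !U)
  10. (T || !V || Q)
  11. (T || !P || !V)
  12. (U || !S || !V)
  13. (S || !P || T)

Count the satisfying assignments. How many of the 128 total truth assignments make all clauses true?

23

Case analysis on S and Q:
  S=T, Q=T: 11 of the 32 assignments to (P,R,T,U,V) work.
  S=T, Q=F: 7 of the 32 assignments to (P,R,T,U,V) work.
  S=F, Q=T: 5 of the 32 assignments to (P,R,T,U,V) work.
  S=F, Q=F: a clause becomes empty — 0.
Total: 11 + 7 + 5 + 0 = 23.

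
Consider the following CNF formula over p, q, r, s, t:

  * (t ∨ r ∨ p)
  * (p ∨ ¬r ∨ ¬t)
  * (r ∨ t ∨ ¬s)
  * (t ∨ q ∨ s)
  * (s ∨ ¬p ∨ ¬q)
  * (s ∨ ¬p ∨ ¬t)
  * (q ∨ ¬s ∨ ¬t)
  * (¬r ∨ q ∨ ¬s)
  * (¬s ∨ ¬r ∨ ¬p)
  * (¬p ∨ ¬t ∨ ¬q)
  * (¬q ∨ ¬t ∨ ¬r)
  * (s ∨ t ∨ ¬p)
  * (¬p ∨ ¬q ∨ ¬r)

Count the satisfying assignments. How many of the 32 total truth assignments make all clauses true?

5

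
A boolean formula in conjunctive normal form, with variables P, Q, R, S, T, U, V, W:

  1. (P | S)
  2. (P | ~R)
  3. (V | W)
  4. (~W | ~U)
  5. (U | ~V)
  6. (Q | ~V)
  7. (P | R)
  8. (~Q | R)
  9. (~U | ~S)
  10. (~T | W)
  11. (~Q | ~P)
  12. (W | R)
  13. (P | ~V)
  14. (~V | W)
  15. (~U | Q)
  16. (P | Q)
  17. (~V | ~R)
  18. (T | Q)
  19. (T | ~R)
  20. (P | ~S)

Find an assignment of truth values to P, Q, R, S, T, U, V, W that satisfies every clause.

P=1  Q=0  R=0  S=1  T=1  U=0  V=0  W=1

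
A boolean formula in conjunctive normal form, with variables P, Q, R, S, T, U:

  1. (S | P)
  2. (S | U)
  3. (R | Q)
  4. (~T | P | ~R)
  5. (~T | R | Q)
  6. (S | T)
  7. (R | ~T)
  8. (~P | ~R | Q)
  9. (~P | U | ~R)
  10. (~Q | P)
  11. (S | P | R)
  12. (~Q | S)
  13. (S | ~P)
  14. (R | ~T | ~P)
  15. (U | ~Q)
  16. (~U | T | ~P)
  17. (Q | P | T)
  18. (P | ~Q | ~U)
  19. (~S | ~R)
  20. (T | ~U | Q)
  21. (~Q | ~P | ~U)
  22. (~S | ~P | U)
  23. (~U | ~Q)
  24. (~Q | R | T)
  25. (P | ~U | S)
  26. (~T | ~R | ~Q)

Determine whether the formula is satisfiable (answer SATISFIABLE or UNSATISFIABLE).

P = True:
  propagation gives S=True, R=False, Q=True, T=False; an empty clause results — contradiction.
P = False:
  propagation gives S=True, Q=False, R=True; an empty clause results — contradiction.
Every branch closes, so no satisfying assignment exists.

UNSATISFIABLE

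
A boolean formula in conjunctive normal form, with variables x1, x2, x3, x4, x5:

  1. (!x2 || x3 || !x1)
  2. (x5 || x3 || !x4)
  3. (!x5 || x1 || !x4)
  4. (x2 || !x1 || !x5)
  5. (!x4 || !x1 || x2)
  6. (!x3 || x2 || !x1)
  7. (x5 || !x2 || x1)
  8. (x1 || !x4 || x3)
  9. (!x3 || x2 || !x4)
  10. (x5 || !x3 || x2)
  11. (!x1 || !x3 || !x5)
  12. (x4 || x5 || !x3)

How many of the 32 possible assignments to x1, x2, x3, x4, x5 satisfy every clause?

7

The models are:
  x1=0 x2=0 x3=0 x4=0 x5=0
  x1=0 x2=0 x3=0 x4=0 x5=1
  x1=0 x2=0 x3=1 x4=0 x5=1
  x1=0 x2=1 x3=0 x4=0 x5=1
  x1=0 x2=1 x3=1 x4=0 x5=1
  x1=1 x2=0 x3=0 x4=0 x5=0
  x1=1 x2=1 x3=1 x4=1 x5=0
Count: 7.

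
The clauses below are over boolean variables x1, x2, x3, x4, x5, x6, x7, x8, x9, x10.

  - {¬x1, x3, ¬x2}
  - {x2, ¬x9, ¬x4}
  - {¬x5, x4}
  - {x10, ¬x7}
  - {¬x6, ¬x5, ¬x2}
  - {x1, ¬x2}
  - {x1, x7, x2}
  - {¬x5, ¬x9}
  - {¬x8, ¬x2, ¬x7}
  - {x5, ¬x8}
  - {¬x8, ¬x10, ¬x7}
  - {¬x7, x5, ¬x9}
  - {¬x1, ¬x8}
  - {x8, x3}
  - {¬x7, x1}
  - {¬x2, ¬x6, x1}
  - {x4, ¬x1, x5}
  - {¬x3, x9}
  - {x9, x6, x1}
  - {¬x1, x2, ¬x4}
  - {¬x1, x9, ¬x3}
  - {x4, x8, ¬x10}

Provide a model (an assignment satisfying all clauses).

x1=1, x2=1, x3=1, x4=1, x5=0, x6=1, x7=0, x8=0, x9=1, x10=1

Check each clause:
  1. {x3, ¬x1, ¬x2} — x3 is true.
  2. {x2, ¬x4, ¬x9} — x2 is true.
  3. {x4, ¬x5} — ¬x5 is true.
  4. {¬x7, x10} — ¬x7 is true.
  5. {¬x2, ¬x5, ¬x6} — ¬x5 is true.
  6. {¬x2, x1} — x1 is true.
  7. {x7, x1, x2} — x1 is true.
  8. {¬x5, ¬x9} — ¬x5 is true.
  9. {¬x8, ¬x7, ¬x2} — ¬x8 is true.
  10. {x5, ¬x8} — ¬x8 is true.
  11. {¬x8, ¬x7, ¬x10} — ¬x8 is true.
  12. {¬x7, x5, ¬x9} — ¬x7 is true.
  13. {¬x8, ¬x1} — ¬x8 is true.
  14. {x8, x3} — x3 is true.
  15. {¬x7, x1} — ¬x7 is true.
  16. {¬x6, ¬x2, x1} — x1 is true.
  17. {¬x1, x4, x5} — x4 is true.
  18. {¬x3, x9} — x9 is true.
  19. {x9, x1, x6} — x9 is true.
  20. {¬x4, x2, ¬x1} — x2 is true.
  21. {x9, ¬x1, ¬x3} — x9 is true.
  22. {x4, x8, ¬x10} — x4 is true.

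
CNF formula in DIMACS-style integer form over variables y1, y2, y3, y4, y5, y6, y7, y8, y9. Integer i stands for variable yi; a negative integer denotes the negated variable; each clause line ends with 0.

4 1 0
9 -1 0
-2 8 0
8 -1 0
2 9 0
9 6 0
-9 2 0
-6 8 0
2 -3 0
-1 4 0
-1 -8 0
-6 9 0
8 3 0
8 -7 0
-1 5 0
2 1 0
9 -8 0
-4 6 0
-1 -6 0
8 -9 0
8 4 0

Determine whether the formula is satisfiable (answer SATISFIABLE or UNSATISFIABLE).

Pure literal: y7 appears only negated; assign y7 = False.
Set y1 = False and propagate.
  then y4 is forced to True.
  then y2 is forced to True.
  then y8 is forced to True.
  then y9 is forced to True.
  then y6 is forced to True.
y3, y5 are now unconstrained; take y3 = True, y5 = False.
So y1=F, y2=T, y3=T, y4=T, y5=F, y6=T, y7=F, y8=T, y9=T is a satisfying assignment.

SATISFIABLE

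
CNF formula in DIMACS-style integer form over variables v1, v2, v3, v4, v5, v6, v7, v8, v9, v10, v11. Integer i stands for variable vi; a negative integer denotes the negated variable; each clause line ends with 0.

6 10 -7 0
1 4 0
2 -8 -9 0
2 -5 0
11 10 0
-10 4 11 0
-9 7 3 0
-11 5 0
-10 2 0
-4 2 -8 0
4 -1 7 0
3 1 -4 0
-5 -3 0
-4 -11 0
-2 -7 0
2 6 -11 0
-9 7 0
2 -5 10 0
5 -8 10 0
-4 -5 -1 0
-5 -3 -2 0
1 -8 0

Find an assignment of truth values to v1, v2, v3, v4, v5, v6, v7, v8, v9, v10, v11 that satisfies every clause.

Pure literal: v6 appears only positively; assign v6 = True.
Pure literal: v8 appears only negated; assign v8 = False.
Branch on v1: take v1 = True.
Branch on v2: take v2 = True.
  then v7 is forced to False.
  then v4 is forced to True.
  then v11 is forced to False.
  then v10 is forced to True.
  then v9 is forced to False.
  then v5 is forced to False.
v3 is now unconstrained; take v3 = False.
Every clause has at least one true literal under this assignment.
Check each clause:
  1. (v6 ∨ v10 ∨ ¬v7) — ¬v7 is true.
  2. (v4 ∨ v1) — v1 is true.
  3. (v2 ∨ ¬v8 ∨ ¬v9) — ¬v8 is true.
  4. (v2 ∨ ¬v5) — v2 is true.
  5. (v11 ∨ v10) — v10 is true.
  6. (¬v10 ∨ v4 ∨ v11) — v4 is true.
  7. (v3 ∨ ¬v9 ∨ v7) — ¬v9 is true.
  8. (v5 ∨ ¬v11) — ¬v11 is true.
  9. (¬v10 ∨ v2) — v2 is true.
  10. (¬v8 ∨ ¬v4 ∨ v2) — ¬v8 is true.
  11. (v4 ∨ v7 ∨ ¬v1) — v4 is true.
  12. (v3 ∨ ¬v4 ∨ v1) — v1 is true.
  13. (¬v5 ∨ ¬v3) — ¬v5 is true.
  14. (¬v11 ∨ ¬v4) — ¬v11 is true.
  15. (¬v2 ∨ ¬v7) — ¬v7 is true.
  16. (v2 ∨ v6 ∨ ¬v11) — v2 is true.
  17. (v7 ∨ ¬v9) — ¬v9 is true.
  18. (v2 ∨ ¬v5 ∨ v10) — v2 is true.
  19. (v5 ∨ ¬v8 ∨ v10) — ¬v8 is true.
  20. (¬v1 ∨ ¬v4 ∨ ¬v5) — ¬v5 is true.
  21. (¬v2 ∨ ¬v3 ∨ ¬v5) — ¬v5 is true.
  22. (¬v8 ∨ v1) — ¬v8 is true.

v1 = 1, v2 = 1, v3 = 0, v4 = 1, v5 = 0, v6 = 1, v7 = 0, v8 = 0, v9 = 0, v10 = 1, v11 = 0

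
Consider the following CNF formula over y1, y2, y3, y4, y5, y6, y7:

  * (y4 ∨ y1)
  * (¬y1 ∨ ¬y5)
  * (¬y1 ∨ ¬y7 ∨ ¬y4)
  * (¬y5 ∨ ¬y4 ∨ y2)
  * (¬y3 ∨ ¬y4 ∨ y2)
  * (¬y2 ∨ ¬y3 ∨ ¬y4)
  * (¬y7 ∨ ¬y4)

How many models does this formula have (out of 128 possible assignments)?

26

Split on y4, then y1.
  y4=1, y1=1: remaining (y2,y3,y5,y6,y7) ∈ {(0,0,0,0,0); (0,0,0,1,0); (1,0,0,0,0); (1,0,0,1,0)} — 4.
  y4=1, y1=0: y6 free; 3 ways for (y2,y3,y5,y7) × 2^1 = 6.
  y4=0, y1=1: forces y5=0; y2, y3, y6, y7 free → 2^4 = 16.
  y4=0, y1=0: a clause becomes empty — 0.
Total: 4 + 6 + 16 + 0 = 26.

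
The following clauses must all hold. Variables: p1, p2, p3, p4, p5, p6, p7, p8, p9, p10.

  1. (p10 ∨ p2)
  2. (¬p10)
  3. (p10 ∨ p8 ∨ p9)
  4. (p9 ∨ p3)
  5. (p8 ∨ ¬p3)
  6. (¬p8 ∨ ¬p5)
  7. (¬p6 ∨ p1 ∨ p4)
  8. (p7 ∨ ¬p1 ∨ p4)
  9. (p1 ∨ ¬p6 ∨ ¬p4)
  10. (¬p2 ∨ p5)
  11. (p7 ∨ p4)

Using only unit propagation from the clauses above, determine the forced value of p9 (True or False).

(¬p10) is a unit clause: p10 = False.
In (p10 ∨ p2), p10 is now false; p2 must hold, so p2 = True.
(p5 ∨ ¬p2) with p2 = True leaves only p5, so p5 = True.
In (¬p5 ∨ ¬p8), ¬p5 is now false; ¬p8 must hold, so p8 = False.
(p10 ∨ p8 ∨ p9): since p8 = False, p10 = False, the clause reduces to (p9). p9 = True.

True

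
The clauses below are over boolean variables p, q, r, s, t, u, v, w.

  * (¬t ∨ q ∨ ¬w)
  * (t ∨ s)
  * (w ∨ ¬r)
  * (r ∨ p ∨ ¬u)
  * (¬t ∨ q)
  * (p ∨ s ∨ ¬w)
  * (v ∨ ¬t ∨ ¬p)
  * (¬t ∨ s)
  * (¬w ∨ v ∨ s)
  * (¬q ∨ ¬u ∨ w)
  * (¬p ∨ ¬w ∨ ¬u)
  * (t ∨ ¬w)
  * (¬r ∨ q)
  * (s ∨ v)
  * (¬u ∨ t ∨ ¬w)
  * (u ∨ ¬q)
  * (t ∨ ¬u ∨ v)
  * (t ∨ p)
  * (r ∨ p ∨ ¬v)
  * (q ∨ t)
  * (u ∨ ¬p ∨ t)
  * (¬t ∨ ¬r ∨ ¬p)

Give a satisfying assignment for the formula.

p=F  q=T  r=T  s=T  t=T  u=T  v=T  w=T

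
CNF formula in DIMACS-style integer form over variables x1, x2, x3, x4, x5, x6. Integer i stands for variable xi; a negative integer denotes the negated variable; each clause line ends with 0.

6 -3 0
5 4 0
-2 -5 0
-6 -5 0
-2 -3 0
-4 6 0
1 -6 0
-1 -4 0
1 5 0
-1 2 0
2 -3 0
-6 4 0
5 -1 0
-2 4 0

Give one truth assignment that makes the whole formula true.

Pure literal: x3 appears only negated; assign x3 = False.
Branch on x1: take x1 = False.
  then x6 is forced to False.
  then x4 is forced to False.
  then x5 is forced to True.
  then x2 is forced to False.

x1=F, x2=F, x3=F, x4=F, x5=T, x6=F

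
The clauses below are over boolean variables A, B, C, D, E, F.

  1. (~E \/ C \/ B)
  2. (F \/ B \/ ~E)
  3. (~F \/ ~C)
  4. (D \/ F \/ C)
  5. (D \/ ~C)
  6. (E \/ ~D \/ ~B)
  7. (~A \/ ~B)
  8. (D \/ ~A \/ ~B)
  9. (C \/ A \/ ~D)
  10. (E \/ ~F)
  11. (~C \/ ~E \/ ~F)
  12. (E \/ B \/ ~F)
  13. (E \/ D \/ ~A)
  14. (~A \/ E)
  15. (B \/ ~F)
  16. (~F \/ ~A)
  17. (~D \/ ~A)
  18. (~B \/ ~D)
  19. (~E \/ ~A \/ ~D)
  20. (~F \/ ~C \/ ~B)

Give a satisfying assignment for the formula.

A=F, B=T, C=F, D=F, E=T, F=T

Check each clause:
  1. (~E \/ B \/ C) — B is true.
  2. (F \/ ~E \/ B) — B is true.
  3. (~C \/ ~F) — ~C is true.
  4. (F \/ C \/ D) — F is true.
  5. (~C \/ D) — ~C is true.
  6. (E \/ ~B \/ ~D) — ~D is true.
  7. (~A \/ ~B) — ~A is true.
  8. (~B \/ ~A \/ D) — ~A is true.
  9. (C \/ ~D \/ A) — ~D is true.
  10. (E \/ ~F) — E is true.
  11. (~C \/ ~E \/ ~F) — ~C is true.
  12. (E \/ B \/ ~F) — B is true.
  13. (~A \/ D \/ E) — E is true.
  14. (E \/ ~A) — E is true.
  15. (B \/ ~F) — B is true.
  16. (~A \/ ~F) — ~A is true.
  17. (~D \/ ~A) — ~D is true.
  18. (~B \/ ~D) — ~D is true.
  19. (~A \/ ~D \/ ~E) — ~D is true.
  20. (~B \/ ~F \/ ~C) — ~C is true.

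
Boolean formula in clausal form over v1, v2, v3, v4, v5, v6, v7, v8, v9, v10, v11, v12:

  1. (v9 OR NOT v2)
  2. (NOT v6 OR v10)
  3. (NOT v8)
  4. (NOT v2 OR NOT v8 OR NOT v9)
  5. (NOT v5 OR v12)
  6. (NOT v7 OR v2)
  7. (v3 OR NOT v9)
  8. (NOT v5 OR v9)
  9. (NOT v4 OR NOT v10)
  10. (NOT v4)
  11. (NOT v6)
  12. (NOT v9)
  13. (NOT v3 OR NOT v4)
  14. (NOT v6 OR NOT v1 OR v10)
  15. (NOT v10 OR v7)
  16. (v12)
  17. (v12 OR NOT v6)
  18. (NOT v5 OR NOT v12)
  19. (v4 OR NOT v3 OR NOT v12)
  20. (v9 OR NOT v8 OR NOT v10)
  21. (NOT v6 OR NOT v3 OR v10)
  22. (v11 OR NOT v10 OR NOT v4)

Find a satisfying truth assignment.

v1 = True, v2 = False, v3 = False, v4 = False, v5 = False, v6 = False, v7 = False, v8 = False, v9 = False, v10 = False, v11 = False, v12 = True

The clause (NOT v8) is unit: v8 must be False.
The clause (NOT v4) is unit: v4 must be False.
The clause (NOT v6) is unit: v6 must be False.
Unit propagation: (NOT v9) forces v9 = False.
Unit propagation: (NOT v2) forces v2 = False.
Unit propagation: (NOT v7) forces v7 = False.
Unit propagation: (NOT v5) forces v5 = False.
Unit propagation: (NOT v10) forces v10 = False.
Unit propagation: (v12) forces v12 = True.
(NOT v3) is a unit clause, so v3 = False.
v1, v11 are now unconstrained; take v1 = True, v11 = False.
Every clause has at least one true literal under this assignment.
Check each clause:
  1. (v9 OR NOT v2) — NOT v2 is true.
  2. (v10 OR NOT v6) — NOT v6 is true.
  3. (NOT v8) — NOT v8 is true.
  4. (NOT v2 OR NOT v8 OR NOT v9) — NOT v8 is true.
  5. (NOT v5 OR v12) — NOT v5 is true.
  6. (v2 OR NOT v7) — NOT v7 is true.
  7. (NOT v9 OR v3) — NOT v9 is true.
  8. (v9 OR NOT v5) — NOT v5 is true.
  9. (NOT v4 OR NOT v10) — NOT v4 is true.
  10. (NOT v4) — NOT v4 is true.
  11. (NOT v6) — NOT v6 is true.
  12. (NOT v9) — NOT v9 is true.
  13. (NOT v4 OR NOT v3) — NOT v4 is true.
  14. (NOT v6 OR v10 OR NOT v1) — NOT v6 is true.
  15. (NOT v10 OR v7) — NOT v10 is true.
  16. (v12) — v12 is true.
  17. (NOT v6 OR v12) — NOT v6 is true.
  18. (NOT v5 OR NOT v12) — NOT v5 is true.
  19. (NOT v12 OR v4 OR NOT v3) — NOT v3 is true.
  20. (NOT v10 OR v9 OR NOT v8) — NOT v8 is true.
  21. (v10 OR NOT v3 OR NOT v6) — NOT v6 is true.
  22. (NOT v10 OR NOT v4 OR v11) — NOT v4 is true.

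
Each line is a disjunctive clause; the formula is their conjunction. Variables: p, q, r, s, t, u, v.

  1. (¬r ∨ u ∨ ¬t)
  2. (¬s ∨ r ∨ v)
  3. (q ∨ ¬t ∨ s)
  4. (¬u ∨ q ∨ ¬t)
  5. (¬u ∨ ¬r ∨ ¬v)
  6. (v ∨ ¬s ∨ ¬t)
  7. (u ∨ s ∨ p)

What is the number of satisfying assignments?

54

Case analysis on s and t:
  s=1, t=1: p free; 3 ways for (q,r,u,v) × 2^1 = 6.
  s=1, t=0: p, q free; 5 ways for (r,u,v) × 2^2 = 20.
  s=0, t=1: 8 of the 32 assignments to (p,q,r,u,v) work.
  s=0, t=0: q free; 10 ways for (p,r,u,v) × 2^1 = 20.
Total: 6 + 20 + 8 + 20 = 54.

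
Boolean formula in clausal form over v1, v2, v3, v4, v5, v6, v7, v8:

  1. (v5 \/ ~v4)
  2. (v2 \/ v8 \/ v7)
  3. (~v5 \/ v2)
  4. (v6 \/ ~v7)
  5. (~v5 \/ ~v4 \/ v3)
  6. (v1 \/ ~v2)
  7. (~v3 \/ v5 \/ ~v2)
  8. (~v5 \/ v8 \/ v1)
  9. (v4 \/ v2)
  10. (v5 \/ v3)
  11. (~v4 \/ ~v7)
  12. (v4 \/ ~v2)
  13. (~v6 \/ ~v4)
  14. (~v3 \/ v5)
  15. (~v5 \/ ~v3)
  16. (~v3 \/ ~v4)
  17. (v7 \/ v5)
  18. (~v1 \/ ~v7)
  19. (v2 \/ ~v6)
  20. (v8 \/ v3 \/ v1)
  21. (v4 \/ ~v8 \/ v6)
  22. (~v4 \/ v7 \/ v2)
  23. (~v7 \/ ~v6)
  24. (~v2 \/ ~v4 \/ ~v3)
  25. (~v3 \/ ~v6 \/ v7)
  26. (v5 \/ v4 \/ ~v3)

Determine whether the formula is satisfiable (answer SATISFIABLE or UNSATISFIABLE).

v4 = True:
  propagation gives v5=True, v2=True, v3=True; an empty clause results — contradiction.
v4 = False:
  propagation gives v2=True; an empty clause results — contradiction.
Every branch closes, so no satisfying assignment exists.

UNSATISFIABLE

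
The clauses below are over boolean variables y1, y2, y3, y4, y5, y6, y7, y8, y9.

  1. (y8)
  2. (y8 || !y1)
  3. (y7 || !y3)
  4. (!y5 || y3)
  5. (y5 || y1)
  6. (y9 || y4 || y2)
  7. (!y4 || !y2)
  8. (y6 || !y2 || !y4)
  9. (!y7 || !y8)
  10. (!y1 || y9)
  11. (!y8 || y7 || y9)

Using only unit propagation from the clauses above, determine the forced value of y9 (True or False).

(y8) is a unit clause: y8 = True.
(!y8 || !y7): since y8 = True, the clause reduces to (!y7). y7 = False.
(!y3 || y7): since y7 = False, the clause reduces to (!y3). y3 = False.
From (!y5 || y3) and y3 = False: y5 = False.
From (y5 || y1) and y5 = False: y1 = True.
(y9 || !y1) with y1 = True leaves only y9, so y9 = True.

True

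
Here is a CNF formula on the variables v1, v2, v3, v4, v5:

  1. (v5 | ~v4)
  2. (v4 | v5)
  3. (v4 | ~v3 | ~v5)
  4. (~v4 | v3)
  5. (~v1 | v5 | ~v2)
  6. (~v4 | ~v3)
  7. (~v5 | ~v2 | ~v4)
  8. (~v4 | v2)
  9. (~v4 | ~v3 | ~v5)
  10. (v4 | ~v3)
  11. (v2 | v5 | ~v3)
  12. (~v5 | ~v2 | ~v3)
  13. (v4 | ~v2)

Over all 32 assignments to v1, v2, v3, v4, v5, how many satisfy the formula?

Satisfying assignments:
  v1=F v2=F v3=F v4=F v5=T
  v1=T v2=F v3=F v4=F v5=T
Count: 2.

2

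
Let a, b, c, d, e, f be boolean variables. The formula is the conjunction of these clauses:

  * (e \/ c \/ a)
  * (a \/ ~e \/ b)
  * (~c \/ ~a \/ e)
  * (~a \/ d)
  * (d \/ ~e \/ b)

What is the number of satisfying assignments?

28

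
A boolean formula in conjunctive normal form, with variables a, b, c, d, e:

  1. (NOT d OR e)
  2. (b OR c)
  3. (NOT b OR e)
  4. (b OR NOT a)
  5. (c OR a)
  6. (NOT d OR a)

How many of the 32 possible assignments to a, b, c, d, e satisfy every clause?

The models are:
  a=F b=F c=T d=F e=F
  a=F b=F c=T d=F e=T
  a=F b=T c=T d=F e=T
  a=T b=T c=F d=F e=T
  a=T b=T c=F d=T e=T
  a=T b=T c=T d=F e=T
  a=T b=T c=T d=T e=T
Count: 7.

7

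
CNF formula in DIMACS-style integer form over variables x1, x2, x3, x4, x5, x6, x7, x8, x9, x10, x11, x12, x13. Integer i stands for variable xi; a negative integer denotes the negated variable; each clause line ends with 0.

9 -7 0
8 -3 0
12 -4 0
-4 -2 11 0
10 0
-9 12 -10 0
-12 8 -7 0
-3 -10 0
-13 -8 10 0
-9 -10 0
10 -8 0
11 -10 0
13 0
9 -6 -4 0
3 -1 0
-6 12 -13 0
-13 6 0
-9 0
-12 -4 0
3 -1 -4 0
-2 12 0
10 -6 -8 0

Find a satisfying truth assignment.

Unit propagation: (x10) forces x10 = True.
(~x3) is a unit clause, so x3 = False.
The clause (~x9) is unit: x9 must be False.
Unit propagation: (~x7) forces x7 = False.
(x11) is a unit clause, so x11 = True.
The clause (x13) is unit: x13 must be True.
Unit propagation: (~x1) forces x1 = False.
(x6) is a unit clause, so x6 = True.
The clause (~x4) is unit: x4 must be False.
The clause (x12) is unit: x12 must be True.
x2, x5, x8 are now unconstrained; take x2 = True, x5 = True, x8 = True.
Every clause has at least one true literal under this assignment.

x1=F, x2=T, x3=F, x4=F, x5=T, x6=T, x7=F, x8=T, x9=F, x10=T, x11=T, x12=T, x13=T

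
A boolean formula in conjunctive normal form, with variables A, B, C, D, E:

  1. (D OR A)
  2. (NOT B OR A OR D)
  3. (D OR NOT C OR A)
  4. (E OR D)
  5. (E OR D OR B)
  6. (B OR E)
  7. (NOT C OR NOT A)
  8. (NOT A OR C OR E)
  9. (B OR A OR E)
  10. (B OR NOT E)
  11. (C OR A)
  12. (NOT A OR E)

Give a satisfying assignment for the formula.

A = T  B = T  C = F  D = F  E = T

Branch on A: take A = True.
  then C is forced to False.
  then E is forced to True.
  then B is forced to True.
D is now unconstrained; take D = False.
Every clause has at least one true literal under this assignment.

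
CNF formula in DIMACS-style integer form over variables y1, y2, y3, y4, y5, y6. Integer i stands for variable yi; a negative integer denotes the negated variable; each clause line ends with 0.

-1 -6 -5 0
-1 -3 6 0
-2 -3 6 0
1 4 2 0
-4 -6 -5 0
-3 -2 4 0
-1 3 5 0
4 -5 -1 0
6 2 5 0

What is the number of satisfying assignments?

17

Split on y1, then y5.
  y1=T, y5=T: remaining (y2,y3,y4,y6) ∈ {(F,F,T,F); (T,F,T,F)} — 2.
  y1=T, y5=F: remaining (y2,y3,y4,y6) ∈ {(F,T,F,T); (F,T,T,T); (T,T,T,T)} — 3.
  y1=F, y5=T: 5 of the 16 assignments to (y2,y3,y4,y6) work.
  y1=F, y5=F: 7 of the 16 assignments to (y2,y3,y4,y6) work.
Total: 2 + 3 + 5 + 7 = 17.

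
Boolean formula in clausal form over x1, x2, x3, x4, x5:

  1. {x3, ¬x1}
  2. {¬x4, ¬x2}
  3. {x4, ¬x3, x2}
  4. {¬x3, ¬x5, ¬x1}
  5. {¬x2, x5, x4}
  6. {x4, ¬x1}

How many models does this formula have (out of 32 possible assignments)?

9

Split on x4, then x1.
  x4=1, x1=1: remaining (x2,x3,x5) ∈ {(0,1,0)} — 1.
  x4=1, x1=0: remaining (x2,x3,x5) ∈ {(0,0,0); (0,0,1); (0,1,0); (0,1,1)} — 4.
  x4=0, x1=1: a clause becomes empty — 0.
  x4=0, x1=0: remaining (x2,x3,x5) ∈ {(0,0,0); (0,0,1); (1,0,1); (1,1,1)} — 4.
Total: 1 + 4 + 0 + 4 = 9.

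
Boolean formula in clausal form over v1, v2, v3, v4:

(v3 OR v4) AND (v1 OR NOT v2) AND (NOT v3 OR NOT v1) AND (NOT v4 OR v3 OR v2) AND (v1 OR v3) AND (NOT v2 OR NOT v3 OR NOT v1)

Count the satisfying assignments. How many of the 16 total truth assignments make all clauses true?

The models are:
  v1=0 v2=0 v3=1 v4=0
  v1=0 v2=0 v3=1 v4=1
  v1=1 v2=1 v3=0 v4=1
Count: 3.

3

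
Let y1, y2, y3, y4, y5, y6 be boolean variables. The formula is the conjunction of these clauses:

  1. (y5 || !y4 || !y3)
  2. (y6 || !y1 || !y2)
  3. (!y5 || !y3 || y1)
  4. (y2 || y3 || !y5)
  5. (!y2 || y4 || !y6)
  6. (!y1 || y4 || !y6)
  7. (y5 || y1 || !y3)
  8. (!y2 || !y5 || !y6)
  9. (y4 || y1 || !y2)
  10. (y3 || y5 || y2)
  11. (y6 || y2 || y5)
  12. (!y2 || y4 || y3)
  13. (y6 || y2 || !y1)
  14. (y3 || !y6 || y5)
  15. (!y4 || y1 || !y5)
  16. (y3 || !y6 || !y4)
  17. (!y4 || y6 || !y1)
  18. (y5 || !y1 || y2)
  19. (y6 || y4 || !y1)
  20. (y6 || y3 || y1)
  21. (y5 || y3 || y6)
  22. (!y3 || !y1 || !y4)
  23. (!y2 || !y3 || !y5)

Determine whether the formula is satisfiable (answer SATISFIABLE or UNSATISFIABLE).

UNSATISFIABLE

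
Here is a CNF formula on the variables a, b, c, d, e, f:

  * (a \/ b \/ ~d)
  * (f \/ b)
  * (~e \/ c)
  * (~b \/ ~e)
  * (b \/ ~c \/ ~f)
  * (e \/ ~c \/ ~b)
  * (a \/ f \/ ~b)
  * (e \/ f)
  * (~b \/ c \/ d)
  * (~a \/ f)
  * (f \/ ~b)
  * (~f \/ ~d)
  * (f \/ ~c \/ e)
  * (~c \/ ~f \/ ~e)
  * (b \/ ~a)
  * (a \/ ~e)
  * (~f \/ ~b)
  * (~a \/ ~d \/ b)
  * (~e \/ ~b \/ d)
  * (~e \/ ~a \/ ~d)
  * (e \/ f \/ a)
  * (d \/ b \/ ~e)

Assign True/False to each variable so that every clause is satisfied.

Try a = False.
  then e is forced to False.
  then f is forced to True.
  then d is forced to False.
  then b is forced to False.
  then c is forced to False.

a = False, b = False, c = False, d = False, e = False, f = True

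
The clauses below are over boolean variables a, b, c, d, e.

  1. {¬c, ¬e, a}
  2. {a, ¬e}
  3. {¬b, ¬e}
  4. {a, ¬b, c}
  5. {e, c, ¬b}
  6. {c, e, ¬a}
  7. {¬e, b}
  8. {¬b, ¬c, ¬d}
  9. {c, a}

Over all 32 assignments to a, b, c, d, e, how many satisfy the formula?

The models are:
  a=F b=F c=T d=F e=F
  a=F b=F c=T d=T e=F
  a=F b=T c=T d=F e=F
  a=T b=F c=T d=F e=F
  a=T b=F c=T d=T e=F
  a=T b=T c=T d=F e=F
That's 6 in total.

6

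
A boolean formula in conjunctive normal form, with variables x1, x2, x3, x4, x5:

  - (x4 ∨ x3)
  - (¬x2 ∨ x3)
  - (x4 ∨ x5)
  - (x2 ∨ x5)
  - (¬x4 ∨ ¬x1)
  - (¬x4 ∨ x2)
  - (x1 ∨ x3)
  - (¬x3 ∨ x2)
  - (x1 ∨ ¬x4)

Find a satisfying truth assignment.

x5 occurs only positively in the remaining clauses — set x5 = True.
Try x1 = True.
  then x4 is forced to False.
  then x3 is forced to True.
  then x2 is forced to True.

x1=True, x2=True, x3=True, x4=False, x5=True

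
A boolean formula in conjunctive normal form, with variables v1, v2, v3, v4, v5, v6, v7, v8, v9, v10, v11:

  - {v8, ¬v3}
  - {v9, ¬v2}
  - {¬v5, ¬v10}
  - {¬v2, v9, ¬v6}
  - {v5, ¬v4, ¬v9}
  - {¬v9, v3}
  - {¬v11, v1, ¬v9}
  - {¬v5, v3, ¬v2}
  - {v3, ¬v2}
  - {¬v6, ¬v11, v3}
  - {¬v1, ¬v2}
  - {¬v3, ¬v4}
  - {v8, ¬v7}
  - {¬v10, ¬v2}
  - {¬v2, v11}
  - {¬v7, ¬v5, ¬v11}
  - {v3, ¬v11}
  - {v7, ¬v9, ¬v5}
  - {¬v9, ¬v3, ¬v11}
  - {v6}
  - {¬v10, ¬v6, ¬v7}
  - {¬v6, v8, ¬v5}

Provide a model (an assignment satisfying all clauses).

v1=True, v2=False, v3=False, v4=True, v5=True, v6=True, v7=False, v8=True, v9=False, v10=False, v11=False

Check each clause:
  1. {¬v3, v8} — v8 is true.
  2. {v9, ¬v2} — ¬v2 is true.
  3. {¬v10, ¬v5} — ¬v10 is true.
  4. {¬v2, v9, ¬v6} — ¬v2 is true.
  5. {¬v9, v5, ¬v4} — v5 is true.
  6. {¬v9, v3} — ¬v9 is true.
  7. {v1, ¬v11, ¬v9} — v1 is true.
  8. {v3, ¬v5, ¬v2} — ¬v2 is true.
  9. {v3, ¬v2} — ¬v2 is true.
  10. {¬v6, ¬v11, v3} — ¬v11 is true.
  11. {¬v1, ¬v2} — ¬v2 is true.
  12. {¬v3, ¬v4} — ¬v3 is true.
  13. {v8, ¬v7} — v8 is true.
  14. {¬v2, ¬v10} — ¬v2 is true.
  15. {¬v2, v11} — ¬v2 is true.
  16. {¬v11, ¬v7, ¬v5} — ¬v7 is true.
  17. {¬v11, v3} — ¬v11 is true.
  18. {¬v9, v7, ¬v5} — ¬v9 is true.
  19. {¬v3, ¬v11, ¬v9} — ¬v11 is true.
  20. {v6} — v6 is true.
  21. {¬v6, ¬v10, ¬v7} — ¬v7 is true.
  22. {¬v6, ¬v5, v8} — v8 is true.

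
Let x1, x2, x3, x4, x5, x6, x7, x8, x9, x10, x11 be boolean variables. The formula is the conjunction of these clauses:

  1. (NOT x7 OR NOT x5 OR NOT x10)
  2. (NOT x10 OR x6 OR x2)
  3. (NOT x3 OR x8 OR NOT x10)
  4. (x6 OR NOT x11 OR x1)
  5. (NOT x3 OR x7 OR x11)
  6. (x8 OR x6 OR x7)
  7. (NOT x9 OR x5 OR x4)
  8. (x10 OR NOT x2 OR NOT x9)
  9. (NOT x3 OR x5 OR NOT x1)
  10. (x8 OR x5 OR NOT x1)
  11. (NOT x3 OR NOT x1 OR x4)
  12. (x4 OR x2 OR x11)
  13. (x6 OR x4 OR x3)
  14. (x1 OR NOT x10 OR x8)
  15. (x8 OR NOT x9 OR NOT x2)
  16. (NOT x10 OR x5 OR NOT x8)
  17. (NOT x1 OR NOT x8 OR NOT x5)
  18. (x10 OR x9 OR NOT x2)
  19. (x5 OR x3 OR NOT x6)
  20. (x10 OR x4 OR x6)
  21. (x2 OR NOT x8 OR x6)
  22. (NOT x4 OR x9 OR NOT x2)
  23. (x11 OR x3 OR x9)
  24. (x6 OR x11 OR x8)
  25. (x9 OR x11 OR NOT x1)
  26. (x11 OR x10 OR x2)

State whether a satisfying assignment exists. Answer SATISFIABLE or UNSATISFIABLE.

SATISFIABLE

Set x1 = False and propagate.
Set x2 = True and propagate.
For the remaining variables, x3 = True, x4 = False, x5 = True, x6 = True, x7 = False, x8 = True, x9 = False, x10 = True, x11 = True works.
So x1=False  x2=True  x3=True  x4=False  x5=True  x6=True  x7=False  x8=True  x9=False  x10=True  x11=True is a satisfying assignment.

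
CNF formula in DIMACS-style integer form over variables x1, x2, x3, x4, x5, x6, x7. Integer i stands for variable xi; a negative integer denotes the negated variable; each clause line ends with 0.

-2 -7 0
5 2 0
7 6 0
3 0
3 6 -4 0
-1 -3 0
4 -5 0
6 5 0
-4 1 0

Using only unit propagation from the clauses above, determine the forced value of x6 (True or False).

True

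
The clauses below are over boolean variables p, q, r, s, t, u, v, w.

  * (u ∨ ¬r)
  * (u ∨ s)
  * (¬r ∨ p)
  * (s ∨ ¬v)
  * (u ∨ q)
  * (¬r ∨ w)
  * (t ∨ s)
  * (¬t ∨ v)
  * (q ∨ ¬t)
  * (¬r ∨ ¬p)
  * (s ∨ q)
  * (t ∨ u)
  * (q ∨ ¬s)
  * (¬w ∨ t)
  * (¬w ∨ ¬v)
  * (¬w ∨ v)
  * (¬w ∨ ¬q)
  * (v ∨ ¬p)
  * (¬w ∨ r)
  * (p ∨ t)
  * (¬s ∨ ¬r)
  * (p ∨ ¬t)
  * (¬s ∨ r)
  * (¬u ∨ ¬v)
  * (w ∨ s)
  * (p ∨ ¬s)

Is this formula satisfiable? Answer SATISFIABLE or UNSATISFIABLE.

UNSATISFIABLE

s = True:
  propagation gives q=True, w=False, r=False; an empty clause results — contradiction.
s = False:
  propagation gives u=True, v=False, t=True; an empty clause results — contradiction.
Every branch closes, so no satisfying assignment exists.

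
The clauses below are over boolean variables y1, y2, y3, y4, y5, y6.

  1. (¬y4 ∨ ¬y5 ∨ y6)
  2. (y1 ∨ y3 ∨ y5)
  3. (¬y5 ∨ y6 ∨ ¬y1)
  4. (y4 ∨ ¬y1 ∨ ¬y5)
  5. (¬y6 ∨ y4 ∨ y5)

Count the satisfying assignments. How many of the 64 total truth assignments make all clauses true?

Split on y5, then y1.
  y5=T, y1=T: remaining (y2,y3,y4,y6) ∈ {(F,F,T,T); (F,T,T,T); (T,F,T,T); (T,T,T,T)} — 4.
  y5=T, y1=F: y2, y3 free; 3 ways for (y4,y6) × 2^2 = 12.
  y5=F, y1=T: y2, y3 free; 3 ways for (y4,y6) × 2^2 = 12.
  y5=F, y1=F: y2 free; 3 ways for (y3,y4,y6) × 2^1 = 6.
Total: 4 + 12 + 12 + 6 = 34.

34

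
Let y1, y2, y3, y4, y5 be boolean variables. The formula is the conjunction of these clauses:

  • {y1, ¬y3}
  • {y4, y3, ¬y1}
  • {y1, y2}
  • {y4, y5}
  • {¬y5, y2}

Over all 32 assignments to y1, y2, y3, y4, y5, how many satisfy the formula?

10

Case analysis on y1 and y2:
  y1=T, y2=T: 5 of the 8 assignments to (y3,y4,y5) work.
  y1=T, y2=F: remaining (y3,y4,y5) ∈ {(F,T,F); (T,T,F)} — 2.
  y1=F, y2=T: remaining (y3,y4,y5) ∈ {(F,F,T); (F,T,F); (F,T,T)} — 3.
  y1=F, y2=F: a clause becomes empty — 0.
Total: 5 + 2 + 3 + 0 = 10.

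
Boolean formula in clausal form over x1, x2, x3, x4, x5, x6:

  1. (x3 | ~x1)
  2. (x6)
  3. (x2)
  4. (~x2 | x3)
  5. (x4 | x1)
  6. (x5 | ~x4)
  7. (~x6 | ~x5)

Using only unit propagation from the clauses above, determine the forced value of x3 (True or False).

True

(x6) stands alone — x6 = True.
Unit clause (x2) sets x2 = True.
(x3 | ~x2): since x2 = True, the clause reduces to (x3). x3 = True.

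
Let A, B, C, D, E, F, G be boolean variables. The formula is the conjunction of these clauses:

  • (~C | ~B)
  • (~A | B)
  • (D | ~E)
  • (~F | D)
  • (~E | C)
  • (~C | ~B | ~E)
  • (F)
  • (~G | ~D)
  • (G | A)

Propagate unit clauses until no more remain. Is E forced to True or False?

False

Unit clause (F) sets F = True.
(~F | D): since F = True, the clause reduces to (D). D = True.
(~D | ~G): since D = True, the clause reduces to (~G). G = False.
From (A | G) and G = False: A = True.
(B | ~A) with A = True leaves only B, so B = True.
(~C | ~B) with B = True leaves only ~C, so C = False.
From (C | ~E) and C = False: E = False.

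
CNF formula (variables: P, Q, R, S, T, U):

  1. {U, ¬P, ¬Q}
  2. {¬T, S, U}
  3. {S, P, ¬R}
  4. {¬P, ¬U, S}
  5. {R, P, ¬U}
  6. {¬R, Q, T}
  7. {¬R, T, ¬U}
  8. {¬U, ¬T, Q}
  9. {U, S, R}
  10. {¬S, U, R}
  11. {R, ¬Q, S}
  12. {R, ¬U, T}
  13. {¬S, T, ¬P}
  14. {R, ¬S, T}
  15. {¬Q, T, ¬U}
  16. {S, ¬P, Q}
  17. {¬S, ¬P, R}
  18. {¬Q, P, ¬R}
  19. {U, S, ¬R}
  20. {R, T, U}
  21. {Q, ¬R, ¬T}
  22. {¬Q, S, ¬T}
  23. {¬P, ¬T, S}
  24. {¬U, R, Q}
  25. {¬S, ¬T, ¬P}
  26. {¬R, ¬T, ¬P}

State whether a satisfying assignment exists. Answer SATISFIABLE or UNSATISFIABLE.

UNSATISFIABLE

R = True:
  T = True:
    propagation gives Q=True, P=True; an empty clause results — contradiction.
  T = False:
    propagation gives Q=True, U=False, P=False; an empty clause results — contradiction.
R = False:
  S = True:
    propagation gives U=True, P=True; an empty clause results — contradiction.
  S = False:
    propagation gives U=True, P=False; an empty clause results — contradiction.
Every branch closes, so no satisfying assignment exists.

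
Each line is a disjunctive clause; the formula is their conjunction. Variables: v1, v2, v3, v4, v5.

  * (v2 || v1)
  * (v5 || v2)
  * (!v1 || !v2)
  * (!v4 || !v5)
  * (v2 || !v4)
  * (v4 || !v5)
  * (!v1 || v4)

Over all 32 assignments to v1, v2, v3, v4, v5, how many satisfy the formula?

4

Satisfying assignments:
  v1=F v2=T v3=F v4=F v5=F
  v1=F v2=T v3=F v4=T v5=F
  v1=F v2=T v3=T v4=F v5=F
  v1=F v2=T v3=T v4=T v5=F
That's 4 in total.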